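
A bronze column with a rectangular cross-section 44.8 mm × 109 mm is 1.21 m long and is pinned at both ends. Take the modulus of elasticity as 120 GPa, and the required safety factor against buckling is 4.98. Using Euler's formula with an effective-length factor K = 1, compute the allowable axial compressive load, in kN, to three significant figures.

Buckling occurs about the weak axis: I_min = h·b³/12 = 109×44.8³/12 = 816700 mm⁴ (b = 44.8 mm is the smaller dimension).
Effective length L_e = KL = 1×1.21 m = 1210 mm.
Euler critical load P_cr = π²EI/L_e² = π²×120000×816700/1210² = 660700 N.
P_allow = P_cr/n = 660700/4.98 = 132700 N.

P_allow = 133 kN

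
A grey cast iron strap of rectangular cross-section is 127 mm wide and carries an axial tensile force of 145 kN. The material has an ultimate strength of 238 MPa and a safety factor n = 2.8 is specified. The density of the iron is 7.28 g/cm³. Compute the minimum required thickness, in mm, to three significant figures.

σ_allow = 238/2.8 = 85.00 MPa.
Required area A = F/σ_allow = 145000/85.00 = 1706 mm².
t = A/w = 1706/127 = 13.43 mm.

t = 13.4 mm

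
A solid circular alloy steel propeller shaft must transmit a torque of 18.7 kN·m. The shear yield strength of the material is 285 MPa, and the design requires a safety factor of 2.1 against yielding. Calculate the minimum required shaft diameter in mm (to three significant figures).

Allowable shear stress τ_allow = 285/2.1 = 135.7 MPa.
For a solid shaft τ = 16T/(πd³), so d³ = 16T/(π τ_allow) = 16×1.8700×10^7/(π×135.7) = 701800 mm³.
d = (701800)^(1/3) = 88.86 mm.

d = 88.9 mm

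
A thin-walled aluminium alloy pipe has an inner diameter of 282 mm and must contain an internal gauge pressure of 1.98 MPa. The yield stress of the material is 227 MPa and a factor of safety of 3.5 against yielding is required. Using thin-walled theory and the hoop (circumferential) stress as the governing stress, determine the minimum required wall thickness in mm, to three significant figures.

σ_allow = 227/3.5 = 64.86 MPa.
Hoop stress σ_h = pD/(2t), so t = pD/(2σ_allow) = 1.98×282/(2×64.86) = 4.305 mm.

t = 4.30 mm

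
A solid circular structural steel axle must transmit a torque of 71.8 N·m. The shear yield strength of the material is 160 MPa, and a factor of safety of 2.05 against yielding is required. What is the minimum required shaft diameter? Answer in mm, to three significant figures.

d = 16.7 mm

Allowable shear stress τ_allow = 160/2.05 = 78.05 MPa.
For a solid shaft τ = 16T/(πd³), so d³ = 16T/(π τ_allow) = 16×71800/(π×78.05) = 4685 mm³.
d = (4685)^(1/3) = 16.73 mm.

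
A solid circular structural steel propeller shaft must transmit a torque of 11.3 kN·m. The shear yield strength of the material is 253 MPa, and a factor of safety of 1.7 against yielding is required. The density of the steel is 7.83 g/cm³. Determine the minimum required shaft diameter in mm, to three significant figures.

Allowable shear stress τ_allow = 253/1.7 = 148.8 MPa.
For a solid shaft τ = 16T/(πd³), so d³ = 16T/(π τ_allow) = 16×1.1300×10^7/(π×148.8) = 386700 mm³.
d = (386700)^(1/3) = 72.85 mm.

d = 72.9 mm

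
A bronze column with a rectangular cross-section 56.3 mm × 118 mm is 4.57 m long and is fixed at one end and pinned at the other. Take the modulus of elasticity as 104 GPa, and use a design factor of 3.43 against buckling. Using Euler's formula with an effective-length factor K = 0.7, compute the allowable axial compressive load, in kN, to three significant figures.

P_allow = 51.3 kN

Buckling occurs about the weak axis: I_min = h·b³/12 = 118×56.3³/12 = 1.755×10^6 mm⁴ (b = 56.3 mm is the smaller dimension).
Effective length L_e = KL = 0.7×4.57 m = 3199 mm.
Euler critical load P_cr = π²EI/L_e² = π²×104000×1.755×10^6/3199² = 176000 N.
P_allow = P_cr/n = 176000/3.43 = 51310 N.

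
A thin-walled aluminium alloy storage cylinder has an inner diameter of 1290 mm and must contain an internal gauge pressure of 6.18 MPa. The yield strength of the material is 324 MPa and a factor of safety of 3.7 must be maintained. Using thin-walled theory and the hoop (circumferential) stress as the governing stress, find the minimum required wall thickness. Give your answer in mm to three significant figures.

t = 45.5 mm

σ_allow = 324/3.7 = 87.57 MPa.
Hoop stress σ_h = pD/(2t), so t = pD/(2σ_allow) = 6.18×1290/(2×87.57) = 45.52 mm.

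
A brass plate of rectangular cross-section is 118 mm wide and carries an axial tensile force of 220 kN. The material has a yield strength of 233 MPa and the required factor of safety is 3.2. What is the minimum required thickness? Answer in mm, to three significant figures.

t = 25.6 mm

σ_allow = 233/3.2 = 72.81 MPa.
Required area A = F/σ_allow = 220000/72.81 = 3021 mm².
t = A/w = 3021/118 = 25.61 mm.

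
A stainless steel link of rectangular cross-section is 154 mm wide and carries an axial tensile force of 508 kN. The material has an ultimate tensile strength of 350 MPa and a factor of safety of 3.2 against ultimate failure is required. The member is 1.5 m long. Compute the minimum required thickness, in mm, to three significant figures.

σ_allow = 350/3.2 = 109.4 MPa.
Required area A = F/σ_allow = 508000/109.4 = 4645 mm².
t = A/w = 4645/154 = 30.16 mm.

t = 30.2 mm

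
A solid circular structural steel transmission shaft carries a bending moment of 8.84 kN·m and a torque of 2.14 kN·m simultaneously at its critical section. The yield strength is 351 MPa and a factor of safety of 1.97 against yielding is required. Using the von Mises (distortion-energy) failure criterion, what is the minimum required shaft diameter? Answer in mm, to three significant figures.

σ_allow = σ_y/n = 351/1.97 = 178.2 MPa.
For a solid shaft σ_b = 32M/(πd³) and τ = 16T/(πd³), so the von Mises stress is σ' = (16/πd³)·√(4M²+3T²).
√(4M²+3T²) = √(4×(8.840×10^6)² + 3×(2.140×10^6)²) = 1.806×10^7 N·mm.
d³ = 16×1.806×10^7/(π×178.2) = 516400 mm³.
d = 80.23 mm.

d = 80.2 mm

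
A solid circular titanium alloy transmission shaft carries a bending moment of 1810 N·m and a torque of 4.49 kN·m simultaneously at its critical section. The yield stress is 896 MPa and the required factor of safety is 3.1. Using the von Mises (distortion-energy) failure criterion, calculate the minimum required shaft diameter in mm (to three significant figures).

d = 53.3 mm

σ_allow = σ_y/n = 896/3.1 = 289.0 MPa.
For a solid shaft σ_b = 32M/(πd³) and τ = 16T/(πd³), so the von Mises stress is σ' = (16/πd³)·√(4M²+3T²).
√(4M²+3T²) = √(4×(1.810×10^6)² + 3×(4.490×10^6)²) = 8.578×10^6 N·mm.
d³ = 16×8.578×10^6/(π×289.0) = 151200 mm³.
d = 53.27 mm.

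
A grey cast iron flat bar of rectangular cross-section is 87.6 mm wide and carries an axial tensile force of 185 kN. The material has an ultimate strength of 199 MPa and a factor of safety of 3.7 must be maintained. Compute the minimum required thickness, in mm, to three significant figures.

σ_allow = 199/3.7 = 53.78 MPa.
Required area A = F/σ_allow = 185000/53.78 = 3440 mm².
t = A/w = 3440/87.6 = 39.27 mm.

t = 39.3 mm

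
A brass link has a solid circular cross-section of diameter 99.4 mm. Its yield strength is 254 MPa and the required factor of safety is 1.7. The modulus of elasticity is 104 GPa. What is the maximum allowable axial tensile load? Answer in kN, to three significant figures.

F_allow = 1160 kN

σ_allow = 254/1.7 = 149.4 MPa.
A = πd²/4 = π×99.4²/4 = 7760 mm².
F_allow = σ_allow × A = 149.4×7760 = 1.159×10^6 N.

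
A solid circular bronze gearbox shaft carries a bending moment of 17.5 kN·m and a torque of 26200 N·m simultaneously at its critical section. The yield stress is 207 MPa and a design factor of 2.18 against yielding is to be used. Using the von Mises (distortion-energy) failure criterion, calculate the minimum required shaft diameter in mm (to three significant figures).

σ_allow = σ_y/n = 207/2.18 = 94.95 MPa.
For a solid shaft σ_b = 32M/(πd³) and τ = 16T/(πd³), so the von Mises stress is σ' = (16/πd³)·√(4M²+3T²).
√(4M²+3T²) = √(4×(1.750×10^7)² + 3×(2.620×10^7)²) = 5.731×10^7 N·mm.
d³ = 16×5.731×10^7/(π×94.95) = 3.074×10^6 mm³.
d = 145.4 mm.

d = 145 mm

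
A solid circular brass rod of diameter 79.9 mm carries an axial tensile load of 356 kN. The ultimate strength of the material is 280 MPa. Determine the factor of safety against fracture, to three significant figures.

A = πd²/4 = 5014 mm².
σ = F/A = 356000/5014 = 71.00 MPa.
n = 280/71.00 = 3.944.

n = 3.94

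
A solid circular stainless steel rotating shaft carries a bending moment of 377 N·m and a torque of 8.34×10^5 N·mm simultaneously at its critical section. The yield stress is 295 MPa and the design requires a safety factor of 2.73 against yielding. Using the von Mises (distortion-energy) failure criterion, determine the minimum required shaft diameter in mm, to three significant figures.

d = 42.5 mm

σ_allow = σ_y/n = 295/2.73 = 108.1 MPa.
For a solid shaft σ_b = 32M/(πd³) and τ = 16T/(πd³), so the von Mises stress is σ' = (16/πd³)·√(4M²+3T²).
√(4M²+3T²) = √(4×(377000)² + 3×(834000)²) = 1.629×10^6 N·mm.
d³ = 16×1.629×10^6/(π×108.1) = 76800 mm³.
d = 42.51 mm.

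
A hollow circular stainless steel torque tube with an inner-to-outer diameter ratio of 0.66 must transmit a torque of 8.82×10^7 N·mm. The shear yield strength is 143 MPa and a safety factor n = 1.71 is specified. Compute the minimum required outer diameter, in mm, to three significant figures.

τ_allow = 143/1.71 = 83.63 MPa.
For a hollow shaft τ = 16T/[πd_o³(1−k⁴)] with k = 0.66, so 1−k⁴ = 0.8103.
d_o³ = 16T/[π τ_allow (1−k⁴)] = 16×8.8200×10^7/(π×83.63×0.8103) = 6.629×10^6 mm³.
d_o = 187.9 mm.

d_o = 188 mm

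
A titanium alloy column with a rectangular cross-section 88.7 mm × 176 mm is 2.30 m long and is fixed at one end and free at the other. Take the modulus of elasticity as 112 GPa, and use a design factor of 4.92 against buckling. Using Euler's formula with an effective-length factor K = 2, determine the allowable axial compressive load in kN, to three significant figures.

Buckling occurs about the weak axis: I_min = h·b³/12 = 176×88.7³/12 = 1.024×10^7 mm⁴ (b = 88.7 mm is the smaller dimension).
Effective length L_e = KL = 2×2.30 m = 4600 mm.
Euler critical load P_cr = π²EI/L_e² = π²×112000×1.024×10^7/4600² = 534700 N.
P_allow = P_cr/n = 534700/4.92 = 108700 N.

P_allow = 109 kN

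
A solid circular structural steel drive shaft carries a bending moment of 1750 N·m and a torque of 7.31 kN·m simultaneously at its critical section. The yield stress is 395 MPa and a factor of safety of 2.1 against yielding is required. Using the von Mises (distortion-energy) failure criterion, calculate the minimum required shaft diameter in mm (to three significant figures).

d = 70.9 mm

σ_allow = σ_y/n = 395/2.1 = 188.1 MPa.
For a solid shaft σ_b = 32M/(πd³) and τ = 16T/(πd³), so the von Mises stress is σ' = (16/πd³)·√(4M²+3T²).
√(4M²+3T²) = √(4×(1.750×10^6)² + 3×(7.310×10^6)²) = 1.314×10^7 N·mm.
d³ = 16×1.314×10^7/(π×188.1) = 355700 mm³.
d = 70.85 mm.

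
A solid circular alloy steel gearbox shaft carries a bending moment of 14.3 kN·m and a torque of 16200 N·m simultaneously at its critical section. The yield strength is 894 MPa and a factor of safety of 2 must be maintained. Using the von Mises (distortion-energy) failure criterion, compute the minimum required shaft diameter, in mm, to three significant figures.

σ_allow = σ_y/n = 894/2 = 447.0 MPa.
For a solid shaft σ_b = 32M/(πd³) and τ = 16T/(πd³), so the von Mises stress is σ' = (16/πd³)·√(4M²+3T²).
√(4M²+3T²) = √(4×(1.430×10^7)² + 3×(1.620×10^7)²) = 4.007×10^7 N·mm.
d³ = 16×4.007×10^7/(π×447.0) = 456500 mm³.
d = 77.00 mm.

d = 77.0 mm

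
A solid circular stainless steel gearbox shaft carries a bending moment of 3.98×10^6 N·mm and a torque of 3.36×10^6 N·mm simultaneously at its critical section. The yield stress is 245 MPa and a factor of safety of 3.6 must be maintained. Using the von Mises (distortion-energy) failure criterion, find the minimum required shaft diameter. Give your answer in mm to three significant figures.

d = 90.4 mm

σ_allow = σ_y/n = 245/3.6 = 68.06 MPa.
For a solid shaft σ_b = 32M/(πd³) and τ = 16T/(πd³), so the von Mises stress is σ' = (16/πd³)·√(4M²+3T²).
√(4M²+3T²) = √(4×(3.980×10^6)² + 3×(3.360×10^6)²) = 9.861×10^6 N·mm.
d³ = 16×9.861×10^6/(π×68.06) = 737900 mm³.
d = 90.37 mm.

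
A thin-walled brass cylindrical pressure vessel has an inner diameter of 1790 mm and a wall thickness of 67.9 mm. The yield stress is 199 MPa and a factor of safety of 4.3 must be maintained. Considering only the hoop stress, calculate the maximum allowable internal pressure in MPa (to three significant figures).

σ_allow = 199/4.3 = 46.28 MPa.
σ_h = pD/(2t) → p_allow = 2σ_allow t/D = 2×46.28×67.9/1790 = 3.511 MPa.

p_allow = 3.51 MPa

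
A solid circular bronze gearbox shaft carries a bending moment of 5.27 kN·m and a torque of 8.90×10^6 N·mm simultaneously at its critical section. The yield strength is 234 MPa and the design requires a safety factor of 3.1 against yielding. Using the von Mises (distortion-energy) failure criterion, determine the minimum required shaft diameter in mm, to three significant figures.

d = 108 mm

σ_allow = σ_y/n = 234/3.1 = 75.48 MPa.
For a solid shaft σ_b = 32M/(πd³) and τ = 16T/(πd³), so the von Mises stress is σ' = (16/πd³)·√(4M²+3T²).
√(4M²+3T²) = √(4×(5.270×10^6)² + 3×(8.900×10^6)²) = 1.867×10^7 N·mm.
d³ = 16×1.867×10^7/(π×75.48) = 1.260×10^6 mm³.
d = 108.0 mm.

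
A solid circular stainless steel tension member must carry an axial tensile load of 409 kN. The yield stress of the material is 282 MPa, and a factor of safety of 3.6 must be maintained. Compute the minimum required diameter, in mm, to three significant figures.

Allowable stress σ_allow = 282/3.6 = 78.33 MPa.
Required area A = F/σ_allow = 409000/78.33 = 5221 mm².
A = πd²/4 → d = √(4A/π) = 81.53 mm.

d = 81.5 mm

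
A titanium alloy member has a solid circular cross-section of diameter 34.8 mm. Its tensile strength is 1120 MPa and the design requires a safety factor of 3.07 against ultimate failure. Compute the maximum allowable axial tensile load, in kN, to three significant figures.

F_allow = 347 kN

σ_allow = 1120/3.07 = 364.8 MPa.
A = πd²/4 = π×34.8²/4 = 951.1 mm².
F_allow = σ_allow × A = 364.8×951.1 = 347000 N.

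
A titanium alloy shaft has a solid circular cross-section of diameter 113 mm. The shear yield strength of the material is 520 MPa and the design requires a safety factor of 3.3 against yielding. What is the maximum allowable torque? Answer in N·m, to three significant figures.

T_allow = 44600 N·m

τ_allow = 520/3.3 = 157.6 MPa.
For a solid shaft T_allow = τ_allow·πd³/16; πd³/16 = π×113³/16 = 283300 mm³.
T_allow = 157.6×283300 = 4.464×10^7 N·mm = 44640 N·m.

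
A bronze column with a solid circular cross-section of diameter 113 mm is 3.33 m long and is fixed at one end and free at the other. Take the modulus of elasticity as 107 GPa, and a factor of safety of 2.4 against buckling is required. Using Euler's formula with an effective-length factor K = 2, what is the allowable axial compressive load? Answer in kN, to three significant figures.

I = πd⁴/64 = π×113⁴/64 = 8.004×10^6 mm⁴.
Effective length L_e = KL = 2×3.33 m = 6660 mm.
Euler critical load P_cr = π²EI/L_e² = π²×107000×8.004×10^6/6660² = 190600 N.
P_allow = P_cr/n = 190600/2.4 = 79400 N.

P_allow = 79.4 kN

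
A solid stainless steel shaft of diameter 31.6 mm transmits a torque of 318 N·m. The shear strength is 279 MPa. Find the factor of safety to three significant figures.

τ = 16T/(πd³) = 16×318000/(π×31.6³) = 51.33 MPa.
n = τ_limit/τ = 279/51.33 = 5.436.

n = 5.44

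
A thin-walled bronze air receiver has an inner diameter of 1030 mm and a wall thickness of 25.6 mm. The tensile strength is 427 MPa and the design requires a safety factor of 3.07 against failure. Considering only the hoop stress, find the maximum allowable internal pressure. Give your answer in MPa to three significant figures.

p_allow = 6.91 MPa

σ_allow = 427/3.07 = 139.1 MPa.
σ_h = pD/(2t) → p_allow = 2σ_allow t/D = 2×139.1×25.6/1030 = 6.914 MPa.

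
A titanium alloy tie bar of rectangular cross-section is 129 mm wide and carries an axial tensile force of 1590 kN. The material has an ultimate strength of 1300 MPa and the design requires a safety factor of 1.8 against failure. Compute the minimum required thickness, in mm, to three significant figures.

t = 17.1 mm

σ_allow = 1300/1.8 = 722.2 MPa.
Required area A = F/σ_allow = 1590000/722.2 = 2202 mm².
t = A/w = 2202/129 = 17.07 mm.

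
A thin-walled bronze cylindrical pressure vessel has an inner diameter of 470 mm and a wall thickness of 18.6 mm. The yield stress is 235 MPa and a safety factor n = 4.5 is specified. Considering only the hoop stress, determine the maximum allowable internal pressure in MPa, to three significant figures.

p_allow = 4.13 MPa

σ_allow = 235/4.5 = 52.22 MPa.
σ_h = pD/(2t) → p_allow = 2σ_allow t/D = 2×52.22×18.6/470 = 4.133 MPa.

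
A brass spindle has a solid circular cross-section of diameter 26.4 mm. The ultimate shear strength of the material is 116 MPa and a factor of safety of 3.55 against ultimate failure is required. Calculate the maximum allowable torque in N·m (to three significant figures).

T_allow = 118 N·m

τ_allow = 116/3.55 = 32.68 MPa.
For a solid shaft T_allow = τ_allow·πd³/16; πd³/16 = π×26.4³/16 = 3613 mm³.
T_allow = 32.68×3613 = 118100 N·mm = 118.1 N·m.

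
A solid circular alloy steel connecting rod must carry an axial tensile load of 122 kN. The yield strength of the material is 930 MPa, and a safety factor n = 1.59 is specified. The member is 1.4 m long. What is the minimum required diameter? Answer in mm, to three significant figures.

Allowable stress σ_allow = 930/1.59 = 584.9 MPa.
Required area A = F/σ_allow = 122000/584.9 = 208.6 mm².
A = πd²/4 → d = √(4A/π) = 16.30 mm.

d = 16.3 mm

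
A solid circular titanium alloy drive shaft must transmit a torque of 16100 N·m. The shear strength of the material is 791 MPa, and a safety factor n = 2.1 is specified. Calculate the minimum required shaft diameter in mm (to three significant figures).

d = 60.2 mm

Allowable shear stress τ_allow = 791/2.1 = 376.7 MPa.
For a solid shaft τ = 16T/(πd³), so d³ = 16T/(π τ_allow) = 16×1.6100×10^7/(π×376.7) = 217700 mm³.
d = (217700)^(1/3) = 60.16 mm.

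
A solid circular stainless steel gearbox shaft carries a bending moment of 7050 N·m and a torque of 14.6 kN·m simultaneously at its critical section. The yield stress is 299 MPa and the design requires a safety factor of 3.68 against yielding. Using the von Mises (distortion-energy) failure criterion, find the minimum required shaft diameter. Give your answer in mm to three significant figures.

d = 122 mm

σ_allow = σ_y/n = 299/3.68 = 81.25 MPa.
For a solid shaft σ_b = 32M/(πd³) and τ = 16T/(πd³), so the von Mises stress is σ' = (16/πd³)·√(4M²+3T²).
√(4M²+3T²) = √(4×(7.050×10^6)² + 3×(1.460×10^7)²) = 2.895×10^7 N·mm.
d³ = 16×2.895×10^7/(π×81.25) = 1.815×10^6 mm³.
d = 122.0 mm.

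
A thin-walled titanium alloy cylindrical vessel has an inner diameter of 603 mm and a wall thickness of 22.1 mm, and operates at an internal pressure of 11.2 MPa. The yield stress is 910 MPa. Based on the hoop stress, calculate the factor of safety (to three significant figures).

σ_h = pD/(2t) = 11.2×603/(2×22.1) = 152.8 MPa.
n = 910/152.8 = 5.956.

n = 5.96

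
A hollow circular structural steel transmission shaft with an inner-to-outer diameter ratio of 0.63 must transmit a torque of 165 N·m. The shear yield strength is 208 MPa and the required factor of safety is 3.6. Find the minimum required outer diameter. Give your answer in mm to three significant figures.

τ_allow = 208/3.6 = 57.78 MPa.
For a hollow shaft τ = 16T/[πd_o³(1−k⁴)] with k = 0.63, so 1−k⁴ = 0.8425.
d_o³ = 16T/[π τ_allow (1−k⁴)] = 16×165000/(π×57.78×0.8425) = 17260 mm³.
d_o = 25.85 mm.

d_o = 25.8 mm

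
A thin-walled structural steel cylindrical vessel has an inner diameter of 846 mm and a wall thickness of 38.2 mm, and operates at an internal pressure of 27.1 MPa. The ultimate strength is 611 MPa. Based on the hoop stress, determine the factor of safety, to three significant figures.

σ_h = pD/(2t) = 27.1×846/(2×38.2) = 300.1 MPa.
n = 611/300.1 = 2.036.

n = 2.04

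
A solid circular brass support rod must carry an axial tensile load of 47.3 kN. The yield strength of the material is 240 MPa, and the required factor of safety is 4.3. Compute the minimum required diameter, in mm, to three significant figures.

d = 32.8 mm

Allowable stress σ_allow = 240/4.3 = 55.81 MPa.
Required area A = F/σ_allow = 47300/55.81 = 847.5 mm².
A = πd²/4 → d = √(4A/π) = 32.85 mm.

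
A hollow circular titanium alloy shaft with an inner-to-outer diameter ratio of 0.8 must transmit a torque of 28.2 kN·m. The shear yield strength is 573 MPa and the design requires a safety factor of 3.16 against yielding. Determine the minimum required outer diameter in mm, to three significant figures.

τ_allow = 573/3.16 = 181.3 MPa.
For a hollow shaft τ = 16T/[πd_o³(1−k⁴)] with k = 0.8, so 1−k⁴ = 0.5904.
d_o³ = 16T/[π τ_allow (1−k⁴)] = 16×2.8200×10^7/(π×181.3×0.5904) = 1.342×10^6 mm³.
d_o = 110.3 mm.

d_o = 110 mm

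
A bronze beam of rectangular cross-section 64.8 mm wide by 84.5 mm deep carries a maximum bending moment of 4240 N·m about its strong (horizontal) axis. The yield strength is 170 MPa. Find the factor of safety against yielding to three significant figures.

n = 3.09

Section modulus S = bh²/6 = 64.8×84.5²/6 = 77110 mm³.
σ = M/S = 4240000/77110 = 54.98 MPa.
n = 170/54.98 = 3.092.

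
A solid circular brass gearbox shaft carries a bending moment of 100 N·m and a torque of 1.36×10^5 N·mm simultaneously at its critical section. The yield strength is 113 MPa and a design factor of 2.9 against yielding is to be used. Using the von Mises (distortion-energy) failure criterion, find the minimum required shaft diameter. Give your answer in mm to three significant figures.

σ_allow = σ_y/n = 113/2.9 = 38.97 MPa.
For a solid shaft σ_b = 32M/(πd³) and τ = 16T/(πd³), so the von Mises stress is σ' = (16/πd³)·√(4M²+3T²).
√(4M²+3T²) = √(4×(100000)² + 3×(136000)²) = 309000 N·mm.
d³ = 16×309000/(π×38.97) = 40390 mm³.
d = 34.31 mm.

d = 34.3 mm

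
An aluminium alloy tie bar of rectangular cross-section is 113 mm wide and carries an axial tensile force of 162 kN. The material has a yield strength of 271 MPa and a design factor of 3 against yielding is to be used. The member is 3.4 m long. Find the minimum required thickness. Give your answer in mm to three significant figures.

t = 15.9 mm

σ_allow = 271/3 = 90.33 MPa.
Required area A = F/σ_allow = 162000/90.33 = 1793 mm².
t = A/w = 1793/113 = 15.87 mm.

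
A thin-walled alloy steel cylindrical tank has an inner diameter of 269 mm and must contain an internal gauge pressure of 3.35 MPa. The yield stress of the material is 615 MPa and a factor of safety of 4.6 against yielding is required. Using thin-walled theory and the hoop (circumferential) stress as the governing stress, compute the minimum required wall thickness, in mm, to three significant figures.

σ_allow = 615/4.6 = 133.7 MPa.
Hoop stress σ_h = pD/(2t), so t = pD/(2σ_allow) = 3.35×269/(2×133.7) = 3.370 mm.

t = 3.37 mm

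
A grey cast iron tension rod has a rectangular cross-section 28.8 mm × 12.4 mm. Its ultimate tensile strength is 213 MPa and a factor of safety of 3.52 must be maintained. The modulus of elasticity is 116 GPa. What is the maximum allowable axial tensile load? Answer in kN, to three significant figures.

F_allow = 21.6 kN

σ_allow = 213/3.52 = 60.51 MPa.
A = 28.8×12.4 = 357.1 mm².
F_allow = σ_allow × A = 60.51×357.1 = 21610 N.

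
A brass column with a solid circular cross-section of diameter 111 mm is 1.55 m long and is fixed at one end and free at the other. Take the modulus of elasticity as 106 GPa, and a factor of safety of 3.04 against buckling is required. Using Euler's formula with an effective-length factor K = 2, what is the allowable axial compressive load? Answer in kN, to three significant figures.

P_allow = 267 kN

I = πd⁴/64 = π×111⁴/64 = 7.452×10^6 mm⁴.
Effective length L_e = KL = 2×1.55 m = 3100 mm.
Euler critical load P_cr = π²EI/L_e² = π²×106000×7.452×10^6/3100² = 811200 N.
P_allow = P_cr/n = 811200/3.04 = 266900 N.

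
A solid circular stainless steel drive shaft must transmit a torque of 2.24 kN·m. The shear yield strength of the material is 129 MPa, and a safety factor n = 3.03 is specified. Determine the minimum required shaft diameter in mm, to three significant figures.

Allowable shear stress τ_allow = 129/3.03 = 42.57 MPa.
For a solid shaft τ = 16T/(πd³), so d³ = 16T/(π τ_allow) = 16×2240000/(π×42.57) = 268000 mm³.
d = (268000)^(1/3) = 64.47 mm.

d = 64.5 mm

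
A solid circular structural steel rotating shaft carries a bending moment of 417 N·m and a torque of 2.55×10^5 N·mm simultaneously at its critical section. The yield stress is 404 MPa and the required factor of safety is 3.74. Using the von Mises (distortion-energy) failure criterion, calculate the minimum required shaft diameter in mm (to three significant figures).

d = 35.4 mm

σ_allow = σ_y/n = 404/3.74 = 108.0 MPa.
For a solid shaft σ_b = 32M/(πd³) and τ = 16T/(πd³), so the von Mises stress is σ' = (16/πd³)·√(4M²+3T²).
√(4M²+3T²) = √(4×(417000)² + 3×(255000)²) = 943700 N·mm.
d³ = 16×943700/(π×108.0) = 44490 mm³.
d = 35.44 mm.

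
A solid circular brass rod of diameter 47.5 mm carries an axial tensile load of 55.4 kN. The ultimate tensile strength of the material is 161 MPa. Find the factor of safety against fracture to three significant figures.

A = πd²/4 = 1772 mm².
σ = F/A = 55400/1772 = 31.26 MPa.
n = 161/31.26 = 5.150.

n = 5.15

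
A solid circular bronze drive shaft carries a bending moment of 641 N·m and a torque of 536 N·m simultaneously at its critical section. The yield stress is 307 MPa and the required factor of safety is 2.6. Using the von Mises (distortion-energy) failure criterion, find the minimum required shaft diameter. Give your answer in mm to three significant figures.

σ_allow = σ_y/n = 307/2.6 = 118.1 MPa.
For a solid shaft σ_b = 32M/(πd³) and τ = 16T/(πd³), so the von Mises stress is σ' = (16/πd³)·√(4M²+3T²).
√(4M²+3T²) = √(4×(641000)² + 3×(536000)²) = 1.583×10^6 N·mm.
d³ = 16×1.583×10^6/(π×118.1) = 68270 mm³.
d = 40.87 mm.

d = 40.9 mm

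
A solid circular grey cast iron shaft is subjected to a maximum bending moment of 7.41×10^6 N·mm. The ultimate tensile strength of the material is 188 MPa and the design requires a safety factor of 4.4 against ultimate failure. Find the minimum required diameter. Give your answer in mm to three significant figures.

d = 121 mm

σ_allow = 188/4.4 = 42.73 MPa.
For a solid circular section σ = 32M/(πd³), so d³ = 32M/(π σ_allow) = 32×7410000/(π×42.73) = 1.766×10^6 mm³.
d = 120.9 mm.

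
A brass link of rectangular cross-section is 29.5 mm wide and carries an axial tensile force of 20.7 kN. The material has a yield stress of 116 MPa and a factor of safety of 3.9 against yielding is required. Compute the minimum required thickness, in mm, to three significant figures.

σ_allow = 116/3.9 = 29.74 MPa.
Required area A = F/σ_allow = 20700/29.74 = 695.9 mm².
t = A/w = 695.9/29.5 = 23.59 mm.

t = 23.6 mm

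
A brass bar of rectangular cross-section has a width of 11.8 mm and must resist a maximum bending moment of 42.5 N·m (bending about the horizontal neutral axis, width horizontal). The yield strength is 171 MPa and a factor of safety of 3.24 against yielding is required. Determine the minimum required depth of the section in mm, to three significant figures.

h = 20.2 mm

σ_allow = 171/3.24 = 52.78 MPa.
For a rectangular section σ = 6M/(bh²), so h² = 6M/(b σ_allow) = 6×42500/(11.8×52.78) = 409.5 mm².
h = 20.24 mm.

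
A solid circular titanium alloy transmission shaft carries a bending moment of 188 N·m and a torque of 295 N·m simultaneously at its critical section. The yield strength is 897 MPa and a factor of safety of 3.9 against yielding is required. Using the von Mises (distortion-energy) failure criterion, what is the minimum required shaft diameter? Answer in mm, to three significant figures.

d = 24.1 mm

σ_allow = σ_y/n = 897/3.9 = 230.0 MPa.
For a solid shaft σ_b = 32M/(πd³) and τ = 16T/(πd³), so the von Mises stress is σ' = (16/πd³)·√(4M²+3T²).
√(4M²+3T²) = √(4×(188000)² + 3×(295000)²) = 634400 N·mm.
d³ = 16×634400/(π×230.0) = 14050 mm³.
d = 24.13 mm.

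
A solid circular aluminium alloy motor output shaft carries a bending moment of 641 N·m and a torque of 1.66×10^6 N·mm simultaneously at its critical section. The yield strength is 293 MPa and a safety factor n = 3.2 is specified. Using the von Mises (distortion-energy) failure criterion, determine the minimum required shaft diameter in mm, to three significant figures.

d = 55.9 mm

σ_allow = σ_y/n = 293/3.2 = 91.56 MPa.
For a solid shaft σ_b = 32M/(πd³) and τ = 16T/(πd³), so the von Mises stress is σ' = (16/πd³)·√(4M²+3T²).
√(4M²+3T²) = √(4×(641000)² + 3×(1.660×10^6)²) = 3.148×10^6 N·mm.
d³ = 16×3.148×10^6/(π×91.56) = 175100 mm³.
d = 55.95 mm.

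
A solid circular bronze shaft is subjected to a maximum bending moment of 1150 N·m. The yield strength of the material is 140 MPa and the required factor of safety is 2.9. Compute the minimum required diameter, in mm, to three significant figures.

d = 62.4 mm

σ_allow = 140/2.9 = 48.28 MPa.
For a solid circular section σ = 32M/(πd³), so d³ = 32M/(π σ_allow) = 32×1150000/(π×48.28) = 242600 mm³.
d = 62.37 mm.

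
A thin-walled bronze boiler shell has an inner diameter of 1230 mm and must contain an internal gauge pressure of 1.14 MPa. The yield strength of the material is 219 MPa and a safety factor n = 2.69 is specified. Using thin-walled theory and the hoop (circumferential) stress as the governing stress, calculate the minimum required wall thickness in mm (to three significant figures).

σ_allow = 219/2.69 = 81.41 MPa.
Hoop stress σ_h = pD/(2t), so t = pD/(2σ_allow) = 1.14×1230/(2×81.41) = 8.612 mm.

t = 8.61 mm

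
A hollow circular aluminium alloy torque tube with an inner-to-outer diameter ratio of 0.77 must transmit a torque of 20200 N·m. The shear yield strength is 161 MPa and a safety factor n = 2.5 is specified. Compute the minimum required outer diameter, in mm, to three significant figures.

d_o = 135 mm

τ_allow = 161/2.5 = 64.40 MPa.
For a hollow shaft τ = 16T/[πd_o³(1−k⁴)] with k = 0.77, so 1−k⁴ = 0.6485.
d_o³ = 16T/[π τ_allow (1−k⁴)] = 16×2.0200×10^7/(π×64.40×0.6485) = 2.463×10^6 mm³.
d_o = 135.1 mm.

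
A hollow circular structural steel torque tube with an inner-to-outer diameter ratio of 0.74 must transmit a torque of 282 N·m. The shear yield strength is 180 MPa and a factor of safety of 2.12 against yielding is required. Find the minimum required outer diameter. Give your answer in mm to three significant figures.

d_o = 28.9 mm

τ_allow = 180/2.12 = 84.91 MPa.
For a hollow shaft τ = 16T/[πd_o³(1−k⁴)] with k = 0.74, so 1−k⁴ = 0.7001.
d_o³ = 16T/[π τ_allow (1−k⁴)] = 16×282000/(π×84.91×0.7001) = 24160 mm³.
d_o = 28.91 mm.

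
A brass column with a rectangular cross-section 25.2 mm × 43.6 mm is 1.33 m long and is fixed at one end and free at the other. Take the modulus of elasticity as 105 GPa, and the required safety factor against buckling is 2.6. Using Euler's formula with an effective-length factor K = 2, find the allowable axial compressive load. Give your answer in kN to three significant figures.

Buckling occurs about the weak axis: I_min = h·b³/12 = 43.6×25.2³/12 = 58140 mm⁴ (b = 25.2 mm is the smaller dimension).
Effective length L_e = KL = 2×1.33 m = 2660 mm.
Euler critical load P_cr = π²EI/L_e² = π²×105000×58140/2660² = 8516 N.
P_allow = P_cr/n = 8516/2.6 = 3275 N.

P_allow = 3.28 kN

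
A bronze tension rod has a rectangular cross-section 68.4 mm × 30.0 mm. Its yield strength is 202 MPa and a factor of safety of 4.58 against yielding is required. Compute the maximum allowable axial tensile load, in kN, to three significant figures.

F_allow = 90.5 kN

σ_allow = 202/4.58 = 44.10 MPa.
A = 68.4×30.0 = 2052 mm².
F_allow = σ_allow × A = 44.10×2052 = 90500 N.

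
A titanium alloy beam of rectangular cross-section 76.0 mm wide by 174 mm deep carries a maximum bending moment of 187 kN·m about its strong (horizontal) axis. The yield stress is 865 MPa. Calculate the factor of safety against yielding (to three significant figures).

Section modulus S = bh²/6 = 76.0×174²/6 = 383500 mm³.
σ = M/S = 1.8700×10^8/383500 = 487.6 MPa.
n = 865/487.6 = 1.774.

n = 1.77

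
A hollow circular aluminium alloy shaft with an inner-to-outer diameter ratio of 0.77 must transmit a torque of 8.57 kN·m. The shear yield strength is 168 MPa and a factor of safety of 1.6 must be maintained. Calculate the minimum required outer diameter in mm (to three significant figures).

τ_allow = 168/1.6 = 105.0 MPa.
For a hollow shaft τ = 16T/[πd_o³(1−k⁴)] with k = 0.77, so 1−k⁴ = 0.6485.
d_o³ = 16T/[π τ_allow (1−k⁴)] = 16×8570000/(π×105.0×0.6485) = 641000 mm³.
d_o = 86.22 mm.

d_o = 86.2 mm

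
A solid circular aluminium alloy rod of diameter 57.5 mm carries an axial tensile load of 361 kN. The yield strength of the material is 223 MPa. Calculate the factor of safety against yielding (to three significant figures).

A = πd²/4 = 2597 mm².
σ = F/A = 361000/2597 = 139.0 MPa.
n = 223/139.0 = 1.604.

n = 1.60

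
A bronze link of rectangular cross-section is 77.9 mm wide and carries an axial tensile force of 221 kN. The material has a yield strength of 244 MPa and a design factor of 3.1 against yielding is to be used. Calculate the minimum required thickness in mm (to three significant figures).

t = 36.0 mm

σ_allow = 244/3.1 = 78.71 MPa.
Required area A = F/σ_allow = 221000/78.71 = 2808 mm².
t = A/w = 2808/77.9 = 36.04 mm.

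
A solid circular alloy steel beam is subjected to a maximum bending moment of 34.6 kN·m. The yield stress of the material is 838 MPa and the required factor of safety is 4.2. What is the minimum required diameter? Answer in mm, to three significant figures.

d = 121 mm

σ_allow = 838/4.2 = 199.5 MPa.
For a solid circular section σ = 32M/(πd³), so d³ = 32M/(π σ_allow) = 32×3.4600×10^7/(π×199.5) = 1.766×10^6 mm³.
d = 120.9 mm.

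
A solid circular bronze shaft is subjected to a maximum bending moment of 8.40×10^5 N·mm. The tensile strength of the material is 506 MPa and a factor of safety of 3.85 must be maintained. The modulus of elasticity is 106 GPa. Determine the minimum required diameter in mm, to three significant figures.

d = 40.2 mm

σ_allow = 506/3.85 = 131.4 MPa.
For a solid circular section σ = 32M/(πd³), so d³ = 32M/(π σ_allow) = 32×840000/(π×131.4) = 65100 mm³.
d = 40.23 mm.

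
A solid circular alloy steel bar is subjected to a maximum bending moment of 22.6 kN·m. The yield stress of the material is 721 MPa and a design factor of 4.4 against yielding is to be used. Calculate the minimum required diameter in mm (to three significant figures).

σ_allow = 721/4.4 = 163.9 MPa.
For a solid circular section σ = 32M/(πd³), so d³ = 32M/(π σ_allow) = 32×2.2600×10^7/(π×163.9) = 1.405×10^6 mm³.
d = 112.0 mm.

d = 112 mm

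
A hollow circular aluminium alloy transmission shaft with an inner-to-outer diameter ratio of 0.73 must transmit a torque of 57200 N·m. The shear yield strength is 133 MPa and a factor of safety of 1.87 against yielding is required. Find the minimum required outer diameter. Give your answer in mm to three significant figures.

τ_allow = 133/1.87 = 71.12 MPa.
For a hollow shaft τ = 16T/[πd_o³(1−k⁴)] with k = 0.73, so 1−k⁴ = 0.7160.
d_o³ = 16T/[π τ_allow (1−k⁴)] = 16×5.7200×10^7/(π×71.12×0.7160) = 5.720×10^6 mm³.
d_o = 178.8 mm.

d_o = 179 mm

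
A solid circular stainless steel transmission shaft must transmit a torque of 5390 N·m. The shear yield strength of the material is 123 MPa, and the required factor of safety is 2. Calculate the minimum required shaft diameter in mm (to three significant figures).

Allowable shear stress τ_allow = 123/2 = 61.50 MPa.
For a solid shaft τ = 16T/(πd³), so d³ = 16T/(π τ_allow) = 16×5390000/(π×61.50) = 446400 mm³.
d = (446400)^(1/3) = 76.42 mm.

d = 76.4 mm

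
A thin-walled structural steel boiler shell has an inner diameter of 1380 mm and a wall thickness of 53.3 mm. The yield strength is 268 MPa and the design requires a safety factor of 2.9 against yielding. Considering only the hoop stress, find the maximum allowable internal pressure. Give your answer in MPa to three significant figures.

σ_allow = 268/2.9 = 92.41 MPa.
σ_h = pD/(2t) → p_allow = 2σ_allow t/D = 2×92.41×53.3/1380 = 7.139 MPa.

p_allow = 7.14 MPa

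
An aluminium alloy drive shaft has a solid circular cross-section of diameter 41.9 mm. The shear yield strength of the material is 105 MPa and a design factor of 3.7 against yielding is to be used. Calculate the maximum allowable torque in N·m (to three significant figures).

T_allow = 410 N·m

τ_allow = 105/3.7 = 28.38 MPa.
For a solid shaft T_allow = τ_allow·πd³/16; πd³/16 = π×41.9³/16 = 14440 mm³.
T_allow = 28.38×14440 = 409900 N·mm = 409.9 N·m.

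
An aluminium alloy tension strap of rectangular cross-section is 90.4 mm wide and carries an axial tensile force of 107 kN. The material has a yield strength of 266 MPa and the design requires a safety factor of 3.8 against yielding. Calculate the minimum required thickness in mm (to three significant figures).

σ_allow = 266/3.8 = 70.00 MPa.
Required area A = F/σ_allow = 107000/70.00 = 1529 mm².
t = A/w = 1529/90.4 = 16.91 mm.

t = 16.9 mm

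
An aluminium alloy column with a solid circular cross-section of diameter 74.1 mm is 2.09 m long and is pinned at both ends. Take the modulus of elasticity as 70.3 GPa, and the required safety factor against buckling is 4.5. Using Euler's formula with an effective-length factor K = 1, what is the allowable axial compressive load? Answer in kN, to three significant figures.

I = πd⁴/64 = π×74.1⁴/64 = 1.480×10^6 mm⁴.
Effective length L_e = KL = 1×2.09 m = 2090 mm.
Euler critical load P_cr = π²EI/L_e² = π²×70300×1.480×10^6/2090² = 235100 N.
P_allow = P_cr/n = 235100/4.5 = 52240 N.

P_allow = 52.2 kN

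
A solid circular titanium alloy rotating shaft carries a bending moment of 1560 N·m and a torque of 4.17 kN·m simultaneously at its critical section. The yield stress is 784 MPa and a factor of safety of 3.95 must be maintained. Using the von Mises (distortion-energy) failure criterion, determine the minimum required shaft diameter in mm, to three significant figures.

d = 58.7 mm

σ_allow = σ_y/n = 784/3.95 = 198.5 MPa.
For a solid shaft σ_b = 32M/(πd³) and τ = 16T/(πd³), so the von Mises stress is σ' = (16/πd³)·√(4M²+3T²).
√(4M²+3T²) = √(4×(1.560×10^6)² + 3×(4.170×10^6)²) = 7.868×10^6 N·mm.
d³ = 16×7.868×10^6/(π×198.5) = 201900 mm³.
d = 58.66 mm.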